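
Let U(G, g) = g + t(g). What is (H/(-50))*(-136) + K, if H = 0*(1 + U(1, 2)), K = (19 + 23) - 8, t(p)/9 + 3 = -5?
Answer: 34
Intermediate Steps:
t(p) = -72 (t(p) = -27 + 9*(-5) = -27 - 45 = -72)
K = 34 (K = 42 - 8 = 34)
U(G, g) = -72 + g (U(G, g) = g - 72 = -72 + g)
H = 0 (H = 0*(1 + (-72 + 2)) = 0*(1 - 70) = 0*(-69) = 0)
(H/(-50))*(-136) + K = (0/(-50))*(-136) + 34 = (0*(-1/50))*(-136) + 34 = 0*(-136) + 34 = 0 + 34 = 34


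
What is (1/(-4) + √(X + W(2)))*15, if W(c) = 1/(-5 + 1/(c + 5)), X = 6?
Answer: -15/4 + 15*√6698/34 ≈ 32.356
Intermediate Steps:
W(c) = 1/(-5 + 1/(5 + c))
(1/(-4) + √(X + W(2)))*15 = (1/(-4) + √(6 + (-5 - 1*2)/(24 + 5*2)))*15 = (-¼ + √(6 + (-5 - 2)/(24 + 10)))*15 = (-¼ + √(6 - 7/34))*15 = (-¼ + √(197/34))*15 = (-¼ + √6698/34)*15 = -15/4 + 15*√6698/34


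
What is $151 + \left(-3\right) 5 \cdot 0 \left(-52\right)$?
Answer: $151$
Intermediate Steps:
$151 + \left(-3\right) 5 \cdot 0 \left(-52\right) = 151 + \left(-15\right) 0 \left(-52\right) = 151 + 0 \left(-52\right) = 151 + 0 = 151$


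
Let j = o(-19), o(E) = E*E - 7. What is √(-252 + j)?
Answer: √102 ≈ 10.100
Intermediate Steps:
o(E) = -7 + E² (o(E) = E² - 7 = -7 + E²)
j = 354 (j = -7 + (-19)² = -7 + 361 = 354)
√(-252 + j) = √(-252 + 354) = √102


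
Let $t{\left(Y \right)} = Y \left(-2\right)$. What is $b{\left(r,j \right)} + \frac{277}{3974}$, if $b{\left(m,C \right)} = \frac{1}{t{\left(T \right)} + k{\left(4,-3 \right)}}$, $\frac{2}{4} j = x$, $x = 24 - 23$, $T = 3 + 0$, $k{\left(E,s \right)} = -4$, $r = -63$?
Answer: $- \frac{301}{9935} \approx -0.030297$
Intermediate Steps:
$T = 3$
$x = 1$ ($x = 24 - 23 = 1$)
$t{\left(Y \right)} = - 2 Y$
$j = 2$ ($j = 2 \cdot 1 = 2$)
$b{\left(m,C \right)} = - \frac{1}{10}$ ($b{\left(m,C \right)} = \frac{1}{\left(-2\right) 3 - 4} = \frac{1}{-6 - 4} = \frac{1}{-10} = - \frac{1}{10}$)
$b{\left(r,j \right)} + \frac{277}{3974} = - \frac{1}{10} + \frac{277}{3974} = - \frac{301}{9935}$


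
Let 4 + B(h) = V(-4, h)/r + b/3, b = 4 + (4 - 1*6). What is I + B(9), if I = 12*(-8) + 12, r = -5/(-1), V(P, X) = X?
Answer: -1283/15 ≈ -85.533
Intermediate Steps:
r = 5 (r = -5*(-1) = 5)
b = 2 (b = 4 + (4 - 6) = 4 - 2 = 2)
I = -84 (I = -96 + 12 = -84)
B(h) = -10/3 + h/5 (B(h) = -4 + (h/5 + 2/3) = -4 + (h*(⅕) + 2*(⅓)) = -4 + (h/5 + ⅔) = -4 + (⅔ + h/5) = -10/3 + h/5)
I + B(9) = -84 + (-10/3 + (⅕)*9) = -84 + (-10/3 + 9/5) = -84 - 23/15 = -1283/15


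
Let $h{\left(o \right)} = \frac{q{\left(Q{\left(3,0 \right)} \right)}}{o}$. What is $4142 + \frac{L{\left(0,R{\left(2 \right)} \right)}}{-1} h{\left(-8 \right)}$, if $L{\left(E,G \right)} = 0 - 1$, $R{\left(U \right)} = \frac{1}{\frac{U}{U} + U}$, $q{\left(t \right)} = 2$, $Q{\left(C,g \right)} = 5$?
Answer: $\frac{16567}{4} \approx 4141.8$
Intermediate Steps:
$h{\left(o \right)} = \frac{2}{o}$
$R{\left(U \right)} = \frac{1}{1 + U}$
$L{\left(E,G \right)} = -1$
$4142 + \frac{L{\left(0,R{\left(2 \right)} \right)}}{-1} h{\left(-8 \right)} = 4142 + - \frac{1}{-1} \frac{2}{-8} = 4142 + \left(-1\right) \left(-1\right) 2 \left(- \frac{1}{8}\right) = 4142 + 1 \left(- \frac{1}{4}\right) = 4142 - \frac{1}{4} = \frac{16567}{4}$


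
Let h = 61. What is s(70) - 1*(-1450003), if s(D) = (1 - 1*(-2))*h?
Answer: 1450186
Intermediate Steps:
s(D) = 183 (s(D) = (1 - 1*(-2))*61 = (1 + 2)*61 = 3*61 = 183)
s(70) - 1*(-1450003) = 183 - 1*(-1450003) = 183 + 1450003 = 1450186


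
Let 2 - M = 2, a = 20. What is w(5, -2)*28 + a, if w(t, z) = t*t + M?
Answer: 720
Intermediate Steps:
M = 0 (M = 2 - 1*2 = 2 - 2 = 0)
w(t, z) = t² (w(t, z) = t*t + 0 = t² + 0 = t²)
w(5, -2)*28 + a = 5²*28 + 20 = 25*28 + 20 = 700 + 20 = 720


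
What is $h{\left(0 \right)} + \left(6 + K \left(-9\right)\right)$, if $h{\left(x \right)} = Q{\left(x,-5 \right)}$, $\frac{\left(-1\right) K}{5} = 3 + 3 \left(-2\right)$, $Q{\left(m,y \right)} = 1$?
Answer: $-128$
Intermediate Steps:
$K = 15$ ($K = - 5 \left(3 + 3 \left(-2\right)\right) = - 5 \left(3 - 6\right) = \left(-5\right) \left(-3\right) = 15$)
$h{\left(x \right)} = 1$
$h{\left(0 \right)} + \left(6 + K \left(-9\right)\right) = 1 + \left(6 + 15 \left(-9\right)\right) = 1 + \left(6 - 135\right) = 1 - 129 = -128$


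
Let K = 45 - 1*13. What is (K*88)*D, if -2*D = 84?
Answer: -118272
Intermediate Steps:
D = -42 (D = -1/2*84 = -42)
K = 32 (K = 45 - 13 = 32)
(K*88)*D = (32*88)*(-42) = 2816*(-42) = -118272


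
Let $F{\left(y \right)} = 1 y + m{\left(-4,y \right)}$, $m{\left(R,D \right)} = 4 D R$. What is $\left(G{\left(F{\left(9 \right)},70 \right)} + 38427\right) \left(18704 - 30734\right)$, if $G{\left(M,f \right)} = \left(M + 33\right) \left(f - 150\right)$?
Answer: $-560441610$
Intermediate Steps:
$m{\left(R,D \right)} = 4 D R$
$F{\left(y \right)} = - 15 y$ ($F{\left(y \right)} = 1 y + 4 y \left(-4\right) = y - 16 y = - 15 y$)
$G{\left(M,f \right)} = \left(-150 + f\right) \left(33 + M\right)$ ($G{\left(M,f \right)} = \left(33 + M\right) \left(-150 + f\right) = \left(-150 + f\right) \left(33 + M\right)$)
$\left(G{\left(F{\left(9 \right)},70 \right)} + 38427\right) \left(18704 - 30734\right) = \left(\left(-4950 - 150 \left(\left(-15\right) 9\right) + 33 \cdot 70 + \left(-15\right) 9 \cdot 70\right) + 38427\right) \left(18704 - 30734\right) = \left(\left(-4950 - -20250 + 2310 - 9450\right) + 38427\right) \left(-12030\right) = \left(\left(-4950 + 20250 + 2310 - 9450\right) + 38427\right) \left(-12030\right) = \left(8160 + 38427\right) \left(-12030\right) = 46587 \left(-12030\right) = -560441610$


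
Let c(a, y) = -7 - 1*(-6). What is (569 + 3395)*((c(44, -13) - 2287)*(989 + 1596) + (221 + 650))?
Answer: -23441546076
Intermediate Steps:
c(a, y) = -1 (c(a, y) = -7 + 6 = -1)
(569 + 3395)*((c(44, -13) - 2287)*(989 + 1596) + (221 + 650)) = (569 + 3395)*((-1 - 2287)*(989 + 1596) + (221 + 650)) = 3964*(-2288*2585 + 871) = 3964*(-5914480 + 871) = 3964*(-5913609) = -23441546076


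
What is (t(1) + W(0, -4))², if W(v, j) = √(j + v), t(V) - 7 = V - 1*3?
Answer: 21 + 20*I ≈ 21.0 + 20.0*I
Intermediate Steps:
t(V) = 4 + V (t(V) = 7 + (V - 1*3) = 7 + (V - 3) = 7 + (-3 + V) = 4 + V)
(t(1) + W(0, -4))² = ((4 + 1) + √(-4 + 0))² = (5 + √(-4))² = (5 + 2*I)²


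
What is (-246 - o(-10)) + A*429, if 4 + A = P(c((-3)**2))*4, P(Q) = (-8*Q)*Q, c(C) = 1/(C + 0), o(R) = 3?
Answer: -57631/27 ≈ -2134.5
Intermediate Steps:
c(C) = 1/C
P(Q) = -8*Q**2
A = -356/81 (A = -4 - 8*(1/((-3)**2))**2*4 = -4 - 8*(1/9)**2*4 = -4 - 8*1/81*4 = -4 - 8/81*4 = -4 - 32/81 = -356/81 ≈ -4.3951)
(-246 - o(-10)) + A*429 = (-246 - 1*3) - 356/81*429 = (-246 - 3) - 50908/27 = -249 - 50908/27 = -57631/27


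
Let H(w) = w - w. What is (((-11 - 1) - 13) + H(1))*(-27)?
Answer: 675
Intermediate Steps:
H(w) = 0
(((-11 - 1) - 13) + H(1))*(-27) = (((-11 - 1) - 13) + 0)*(-27) = ((-12 - 13) + 0)*(-27) = (-25 + 0)*(-27) = -25*(-27) = 675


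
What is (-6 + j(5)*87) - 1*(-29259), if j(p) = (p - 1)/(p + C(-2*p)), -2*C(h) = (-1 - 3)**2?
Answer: 29137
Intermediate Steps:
C(h) = -8 (C(h) = -(-1 - 3)**2/2 = -1/2*(-4)**2 = -1/2*16 = -8)
j(p) = (-1 + p)/(-8 + p) (j(p) = (p - 1)/(p - 8) = (-1 + p)/(-8 + p))
(-6 + j(5)*87) - 1*(-29259) = (-6 + ((-1 + 5)/(-8 + 5))*87) - 1*(-29259) = (-6 + (4/(-3))*87) + 29259 = (-6 - 1/3*4*87) + 29259 = (-6 - 4/3*87) + 29259 = (-6 - 116) + 29259 = -122 + 29259 = 29137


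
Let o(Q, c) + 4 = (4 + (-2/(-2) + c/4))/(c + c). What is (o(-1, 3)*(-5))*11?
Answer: 4015/24 ≈ 167.29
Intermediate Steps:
o(Q, c) = -4 + (5 + c/4)/(2*c) (o(Q, c) = -4 + (4 + (-2/(-2) + c/4))/(c + c) = -4 + (4 + (-2*(-½) + c*(¼)))/((2*c)) = -4 + (4 + (1 + c/4))*(1/(2*c)) = -4 + (5 + c/4)*(1/(2*c)) = -4 + (5 + c/4)/(2*c))
(o(-1, 3)*(-5))*11 = (((⅛)*(20 - 31*3)/3)*(-5))*11 = (((⅛)*(⅓)*(20 - 93))*(-5))*11 = (((⅛)*(⅓)*(-73))*(-5))*11 = -73/24*(-5)*11 = (365/24)*11 = 4015/24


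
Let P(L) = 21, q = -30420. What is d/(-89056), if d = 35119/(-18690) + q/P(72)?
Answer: 27108919/1664456640 ≈ 0.016287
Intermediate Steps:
d = -27108919/18690 (d = 35119/(-18690) - 30420/21 = 35119*(-1/18690) - 30420*1/21 = -5017/2670 - 10140/7 = -27108919/18690 ≈ -1450.5)
d/(-89056) = -27108919/18690/(-89056) = -27108919/18690*(-1/89056) = 27108919/1664456640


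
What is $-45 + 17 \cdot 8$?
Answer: $91$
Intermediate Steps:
$-45 + 17 \cdot 8 = -45 + 136 = 91$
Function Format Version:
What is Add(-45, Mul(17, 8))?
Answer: 91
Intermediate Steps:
Add(-45, Mul(17, 8)) = Add(-45, 136) = 91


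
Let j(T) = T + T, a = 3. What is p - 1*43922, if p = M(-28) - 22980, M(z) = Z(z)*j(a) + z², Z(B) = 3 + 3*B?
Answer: -66604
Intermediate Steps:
j(T) = 2*T
M(z) = 18 + z² + 18*z (M(z) = (3 + 3*z)*(2*3) + z² = (3 + 3*z)*6 + z² = (18 + 18*z) + z² = 18 + z² + 18*z)
p = -22682 (p = (18 + (-28)² + 18*(-28)) - 22980 = (18 + 784 - 504) - 22980 = 298 - 22980 = -22682)
p - 1*43922 = -22682 - 1*43922 = -22682 - 43922 = -66604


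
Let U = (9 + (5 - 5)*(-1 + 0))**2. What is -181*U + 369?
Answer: -14292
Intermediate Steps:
U = 81 (U = (9 + 0*(-1))**2 = (9 + 0)**2 = 9**2 = 81)
-181*U + 369 = -181*81 + 369 = -14661 + 369 = -14292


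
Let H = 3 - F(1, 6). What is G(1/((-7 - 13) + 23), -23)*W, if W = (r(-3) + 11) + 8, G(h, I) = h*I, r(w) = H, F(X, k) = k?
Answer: -368/3 ≈ -122.67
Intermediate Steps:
H = -3 (H = 3 - 1*6 = 3 - 6 = -3)
r(w) = -3
G(h, I) = I*h
W = 16 (W = (-3 + 11) + 8 = 8 + 8 = 16)
G(1/((-7 - 13) + 23), -23)*W = -23/((-7 - 13) + 23)*16 = -23/(-20 + 23)*16 = -23/3*16 = -368/3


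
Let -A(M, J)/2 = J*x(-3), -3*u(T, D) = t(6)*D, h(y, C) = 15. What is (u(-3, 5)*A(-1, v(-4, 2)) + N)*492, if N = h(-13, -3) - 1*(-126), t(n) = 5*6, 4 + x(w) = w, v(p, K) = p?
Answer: 1446972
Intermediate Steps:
x(w) = -4 + w
t(n) = 30
u(T, D) = -10*D
N = 141 (N = 15 - 1*(-126) = 15 + 126 = 141)
A(M, J) = 14*J (A(M, J) = -2*J*(-4 - 3) = -2*J*(-7) = -(-14)*J = 14*J)
(u(-3, 5)*A(-1, v(-4, 2)) + N)*492 = ((-10*5)*(14*(-4)) + 141)*492 = (-50*(-56) + 141)*492 = (2800 + 141)*492 = 2941*492 = 1446972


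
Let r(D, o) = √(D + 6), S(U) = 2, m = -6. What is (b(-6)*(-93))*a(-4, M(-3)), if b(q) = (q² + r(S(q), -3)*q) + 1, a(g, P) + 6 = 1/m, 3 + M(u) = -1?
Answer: 42439/2 - 6882*√2 ≈ 11487.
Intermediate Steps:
M(u) = -4 (M(u) = -3 - 1 = -4)
a(g, P) = -37/6 (a(g, P) = -6 + 1/(-6) = -6 - ⅙ = -37/6)
r(D, o) = √(6 + D)
b(q) = 1 + q² + 2*q*√2 (b(q) = (q² + √(6 + 2)*q) + 1 = (q² + √8*q) + 1 = (q² + (2*√2)*q) + 1 = (q² + 2*q*√2) + 1 = 1 + q² + 2*q*√2)
(b(-6)*(-93))*a(-4, M(-3)) = ((1 + (-6)² + 2*(-6)*√2)*(-93))*(-37/6) = ((1 + 36 - 12*√2)*(-93))*(-37/6) = ((37 - 12*√2)*(-93))*(-37/6) = (-3441 + 1116*√2)*(-37/6) = 42439/2 - 6882*√2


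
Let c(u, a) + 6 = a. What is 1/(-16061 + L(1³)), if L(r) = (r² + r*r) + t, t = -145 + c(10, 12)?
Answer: -1/16198 ≈ -6.1736e-5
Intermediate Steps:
c(u, a) = -6 + a
t = -139 (t = -145 + (-6 + 12) = -145 + 6 = -139)
L(r) = -139 + 2*r² (L(r) = (r² + r*r) - 139 = (r² + r²) - 139 = 2*r² - 139 = -139 + 2*r²)
1/(-16061 + L(1³)) = 1/(-16061 + (-139 + 2*(1³)²)) = 1/(-16061 + (-139 + 2*1²)) = 1/(-16061 + (-139 + 2*1)) = 1/(-16061 + (-139 + 2)) = 1/(-16061 - 137) = 1/(-16198) = -1/16198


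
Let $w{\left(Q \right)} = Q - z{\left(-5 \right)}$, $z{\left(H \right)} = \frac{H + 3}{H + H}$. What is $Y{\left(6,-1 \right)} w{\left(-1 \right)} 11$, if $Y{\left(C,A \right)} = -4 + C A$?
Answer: $132$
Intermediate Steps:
$z{\left(H \right)} = \frac{3 + H}{2 H}$
$Y{\left(C,A \right)} = -4 + A C$
$w{\left(Q \right)} = - \frac{1}{5} + Q$ ($w{\left(Q \right)} = Q - \frac{3 - 5}{2 \left(-5\right)} = Q - \frac{1}{2} \left(- \frac{1}{5}\right) \left(-2\right) = Q - \frac{1}{5} = - \frac{1}{5} + Q$)
$Y{\left(6,-1 \right)} w{\left(-1 \right)} 11 = \left(-4 - 6\right) \left(- \frac{1}{5} - 1\right) 11 = \left(-4 - 6\right) \left(- \frac{6}{5}\right) 11 = \left(-10\right) \left(- \frac{6}{5}\right) 11 = 12 \cdot 11 = 132$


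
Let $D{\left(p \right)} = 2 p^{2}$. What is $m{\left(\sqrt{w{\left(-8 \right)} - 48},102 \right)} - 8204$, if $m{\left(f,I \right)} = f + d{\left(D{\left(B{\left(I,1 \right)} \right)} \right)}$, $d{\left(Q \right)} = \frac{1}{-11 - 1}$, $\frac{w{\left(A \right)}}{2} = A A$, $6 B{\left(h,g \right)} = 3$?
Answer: $- \frac{98449}{12} + 4 \sqrt{5} \approx -8195.1$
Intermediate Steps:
$B{\left(h,g \right)} = \frac{1}{2}$ ($B{\left(h,g \right)} = \frac{1}{6} \cdot 3 = \frac{1}{2}$)
$w{\left(A \right)} = 2 A^{2}$ ($w{\left(A \right)} = 2 A A = 2 A^{2}$)
$d{\left(Q \right)} = - \frac{1}{12}$ ($d{\left(Q \right)} = \frac{1}{-12} = - \frac{1}{12}$)
$m{\left(f,I \right)} = - \frac{1}{12} + f$ ($m{\left(f,I \right)} = f - \frac{1}{12} = - \frac{1}{12} + f$)
$m{\left(\sqrt{w{\left(-8 \right)} - 48},102 \right)} - 8204 = \left(- \frac{1}{12} + \sqrt{2 \left(-8\right)^{2} - 48}\right) - 8204 = \left(- \frac{1}{12} + \sqrt{2 \cdot 64 - 48}\right) - 8204 = \left(- \frac{1}{12} + \sqrt{128 - 48}\right) - 8204 = \left(- \frac{1}{12} + \sqrt{80}\right) - 8204 = \left(- \frac{1}{12} + 4 \sqrt{5}\right) - 8204 = - \frac{98449}{12} + 4 \sqrt{5}$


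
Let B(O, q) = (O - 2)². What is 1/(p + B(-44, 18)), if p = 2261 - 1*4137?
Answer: 1/240 ≈ 0.0041667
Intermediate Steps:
B(O, q) = (-2 + O)²
p = -1876 (p = 2261 - 4137 = -1876)
1/(p + B(-44, 18)) = 1/(-1876 + (-2 - 44)²) = 1/(-1876 + (-46)²) = 1/(-1876 + 2116) = 1/240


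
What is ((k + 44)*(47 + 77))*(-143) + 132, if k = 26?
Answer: -1241108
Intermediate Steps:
((k + 44)*(47 + 77))*(-143) + 132 = ((26 + 44)*(47 + 77))*(-143) + 132 = (70*124)*(-143) + 132 = 8680*(-143) + 132 = -1241240 + 132 = -1241108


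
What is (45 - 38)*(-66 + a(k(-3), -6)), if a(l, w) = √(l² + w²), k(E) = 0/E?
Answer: -420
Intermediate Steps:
k(E) = 0
(45 - 38)*(-66 + a(k(-3), -6)) = (45 - 38)*(-66 + √(0² + (-6)²)) = 7*(-66 + √(0 + 36)) = 7*(-66 + √36) = 7*(-66 + 6) = 7*(-60) = -420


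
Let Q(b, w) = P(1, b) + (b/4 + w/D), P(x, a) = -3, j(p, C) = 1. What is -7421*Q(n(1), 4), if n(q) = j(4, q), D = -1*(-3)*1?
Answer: 126157/12 ≈ 10513.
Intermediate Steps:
D = 3 (D = 3*1 = 3)
n(q) = 1
Q(b, w) = -3 + w/3 + b/4 (Q(b, w) = -3 + (b/4 + w/3) = -3 + (w/3 + b/4) = -3 + w/3 + b/4)
-7421*Q(n(1), 4) = -7421*(-3 + (⅓)*4 + (¼)*1) = -7421*(-3 + 4/3 + ¼) = -7421*(-17/12) = 126157/12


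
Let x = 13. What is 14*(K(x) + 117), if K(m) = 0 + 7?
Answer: 1736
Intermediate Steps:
K(m) = 7
14*(K(x) + 117) = 14*(7 + 117) = 14*124 = 1736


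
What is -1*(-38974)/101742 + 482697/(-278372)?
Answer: -19130643923/14161062012 ≈ -1.3509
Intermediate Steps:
-1*(-38974)/101742 + 482697/(-278372) = 38974*(1/101742) + 482697*(-1/278372) = 19487/50871 - 482697/278372 = -19130643923/14161062012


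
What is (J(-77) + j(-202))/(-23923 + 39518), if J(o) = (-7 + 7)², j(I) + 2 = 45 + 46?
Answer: 89/15595 ≈ 0.0057070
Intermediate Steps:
j(I) = 89 (j(I) = -2 + (45 + 46) = -2 + 91 = 89)
J(o) = 0 (J(o) = 0² = 0)
(J(-77) + j(-202))/(-23923 + 39518) = (0 + 89)/(-23923 + 39518) = 89/15595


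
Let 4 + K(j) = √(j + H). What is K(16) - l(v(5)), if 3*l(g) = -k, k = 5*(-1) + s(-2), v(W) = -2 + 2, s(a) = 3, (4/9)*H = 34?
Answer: -14/3 + √370/2 ≈ 4.9510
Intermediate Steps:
H = 153/2 (H = (9/4)*34 = 153/2 ≈ 76.500)
v(W) = 0
k = -2 (k = 5*(-1) + 3 = -5 + 3 = -2)
K(j) = -4 + √(153/2 + j) (K(j) = -4 + √(j + 153/2) = -4 + √(153/2 + j))
l(g) = ⅔ (l(g) = (-1*(-2))/3 = (⅓)*2 = ⅔)
K(16) - l(v(5)) = (-4 + √(306 + 4*16)/2) - 1*⅔ = (-4 + √(306 + 64)/2) - ⅔ = (-4 + √370/2) - ⅔ = -14/3 + √370/2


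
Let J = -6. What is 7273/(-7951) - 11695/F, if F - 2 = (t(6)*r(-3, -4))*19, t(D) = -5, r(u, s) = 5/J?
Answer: -561463621/3872137 ≈ -145.00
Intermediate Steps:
r(u, s) = -5/6 (r(u, s) = 5/(-6) = 5*(-1/6) = -5/6)
F = 487/6 (F = 2 - 5*(-5/6)*19 = 2 + (25/6)*19 = 2 + 475/6 = 487/6 ≈ 81.167)
7273/(-7951) - 11695/F = 7273/(-7951) - 11695/487/6 = 7273*(-1/7951) - 11695*6/487 = -7273/7951 - 70170/487 = -561463621/3872137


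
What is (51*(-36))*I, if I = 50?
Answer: -91800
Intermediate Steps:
(51*(-36))*I = (51*(-36))*50 = -1836*50 = -91800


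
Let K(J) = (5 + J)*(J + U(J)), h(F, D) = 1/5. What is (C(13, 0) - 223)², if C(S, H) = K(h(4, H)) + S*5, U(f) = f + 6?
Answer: 9721924/625 ≈ 15555.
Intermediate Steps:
h(F, D) = ⅕
U(f) = 6 + f
K(J) = (5 + J)*(6 + 2*J) (K(J) = (5 + J)*(J + (6 + J)) = (5 + J)*(6 + 2*J))
C(S, H) = 832/25 + 5*S (C(S, H) = (30 + 2*(⅕)² + 16*(⅕)) + S*5 = (30 + 2*(1/25) + 16/5) + 5*S = (30 + 2/25 + 16/5) + 5*S = 832/25 + 5*S)
(C(13, 0) - 223)² = ((832/25 + 5*13) - 223)² = ((832/25 + 65) - 223)² = (2457/25 - 223)² = (-3118/25)² = 9721924/625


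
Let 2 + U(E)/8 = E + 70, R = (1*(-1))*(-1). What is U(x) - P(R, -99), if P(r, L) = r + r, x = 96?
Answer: 1310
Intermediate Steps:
R = 1 (R = -1*(-1) = 1)
U(E) = 544 + 8*E (U(E) = -16 + 8*(E + 70) = -16 + 8*(70 + E) = -16 + (560 + 8*E) = 544 + 8*E)
P(r, L) = 2*r
U(x) - P(R, -99) = (544 + 8*96) - 2 = (544 + 768) - 1*2 = 1312 - 2 = 1310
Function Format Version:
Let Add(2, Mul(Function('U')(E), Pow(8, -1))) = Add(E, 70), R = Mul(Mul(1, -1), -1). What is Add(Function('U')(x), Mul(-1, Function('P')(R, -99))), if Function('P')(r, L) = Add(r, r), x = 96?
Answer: 1310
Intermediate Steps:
R = 1 (R = Mul(-1, -1) = 1)
Function('U')(E) = Add(544, Mul(8, E)) (Function('U')(E) = Add(-16, Mul(8, Add(E, 70))) = Add(-16, Mul(8, Add(70, E))) = Add(-16, Add(560, Mul(8, E))) = Add(544, Mul(8, E)))
Function('P')(r, L) = Mul(2, r)
Add(Function('U')(x), Mul(-1, Function('P')(R, -99))) = Add(Add(544, Mul(8, 96)), Mul(-1, Mul(2, 1))) = Add(Add(544, 768), Mul(-1, 2)) = Add(1312, -2) = 1310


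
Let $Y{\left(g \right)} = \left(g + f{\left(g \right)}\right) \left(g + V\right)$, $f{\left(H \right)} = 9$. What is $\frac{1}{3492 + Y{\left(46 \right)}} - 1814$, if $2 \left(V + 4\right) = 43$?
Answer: $- \frac{25339764}{13969} \approx -1814.0$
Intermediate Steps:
$V = \frac{35}{2}$ ($V = -4 + \frac{1}{2} \cdot 43 = -4 + \frac{43}{2} = \frac{35}{2} \approx 17.5$)
$Y{\left(g \right)} = \left(9 + g\right) \left(\frac{35}{2} + g\right)$ ($Y{\left(g \right)} = \left(g + 9\right) \left(g + \frac{35}{2}\right) = \left(9 + g\right) \left(\frac{35}{2} + g\right)$)
$\frac{1}{3492 + Y{\left(46 \right)}} - 1814 = \frac{1}{3492 + \left(\frac{315}{2} + 46^{2} + \frac{53}{2} \cdot 46\right)} - 1814 = \frac{1}{3492 + \left(\frac{315}{2} + 2116 + 1219\right)} - 1814 = \frac{1}{3492 + \frac{6985}{2}} - 1814 = \frac{1}{\frac{13969}{2}} - 1814 = \frac{2}{13969} - 1814 = - \frac{25339764}{13969}$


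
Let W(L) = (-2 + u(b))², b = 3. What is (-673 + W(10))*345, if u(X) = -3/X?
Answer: -229080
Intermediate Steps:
W(L) = 9 (W(L) = (-2 - 3/3)² = (-2 - 3*⅓)² = (-2 - 1)² = (-3)² = 9)
(-673 + W(10))*345 = (-673 + 9)*345 = -664*345 = -229080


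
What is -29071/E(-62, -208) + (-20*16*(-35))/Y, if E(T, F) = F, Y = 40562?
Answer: 590753751/4218448 ≈ 140.04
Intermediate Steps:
-29071/E(-62, -208) + (-20*16*(-35))/Y = -29071/(-208) + (-20*16*(-35))/40562 = -29071*(-1/208) - 320*(-35)*(1/40562) = 29071/208 + 11200*(1/40562) = 29071/208 + 5600/20281 = 590753751/4218448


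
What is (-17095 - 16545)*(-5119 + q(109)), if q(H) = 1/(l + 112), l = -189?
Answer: 13259676960/77 ≈ 1.7220e+8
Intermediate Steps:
q(H) = -1/77 (q(H) = 1/(-189 + 112) = 1/(-77) = -1/77)
(-17095 - 16545)*(-5119 + q(109)) = (-17095 - 16545)*(-5119 - 1/77) = -33640*(-394164/77) = 13259676960/77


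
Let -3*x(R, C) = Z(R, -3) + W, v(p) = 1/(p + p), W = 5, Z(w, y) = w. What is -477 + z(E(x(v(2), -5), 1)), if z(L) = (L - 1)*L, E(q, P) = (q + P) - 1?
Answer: -7555/16 ≈ -472.19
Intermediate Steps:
v(p) = 1/(2*p)
x(R, C) = -5/3 - R/3 (x(R, C) = -(R + 5)/3 = -(5 + R)/3 = -5/3 - R/3)
E(q, P) = -1 + P + q (E(q, P) = (P + q) - 1 = -1 + P + q)
z(L) = L*(-1 + L) (z(L) = (-1 + L)*L = L*(-1 + L))
-477 + z(E(x(v(2), -5), 1)) = -477 + (-1 + 1 + (-5/3 - 1/(6*2)))*(-1 + (-1 + 1 + (-5/3 - 1/(6*2)))) = -477 + (-1 + 1 + (-5/3 - 1/3*1/4))*(-1 + (-1 + 1 + (-5/3 - 1/3*1/4))) = -477 + (-1 + 1 + (-5/3 - 1/12))*(-1 + (-1 + 1 + (-5/3 - 1/12))) = -477 + (-1 + 1 - 7/4)*(-1 + (-1 + 1 - 7/4)) = -477 - 7*(-1 - 7/4)/4 = -477 - 7/4*(-11/4) = -477 + 77/16 = -7555/16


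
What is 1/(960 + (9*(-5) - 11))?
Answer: 1/904 ≈ 0.0011062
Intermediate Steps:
1/(960 + (9*(-5) - 11)) = 1/(960 + (-45 - 11)) = 1/(960 - 56) = 1/904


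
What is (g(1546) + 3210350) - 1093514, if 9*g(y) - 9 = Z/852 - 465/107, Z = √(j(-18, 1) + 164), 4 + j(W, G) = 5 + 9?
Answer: 679504522/321 + √174/7668 ≈ 2.1168e+6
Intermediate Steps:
j(W, G) = 10 (j(W, G) = -4 + (5 + 9) = -4 + 14 = 10)
Z = √174 (Z = √(10 + 164) = √174 ≈ 13.191)
g(y) = 166/321 + √174/7668 (g(y) = 1 + (√174/852 - 465/107)/9 = 1 + (-465/107 + √174/852)/9 = 1 + (-155/321 + √174/7668) = 166/321 + √174/7668)
(g(1546) + 3210350) - 1093514 = ((166/321 + √174/7668) + 3210350) - 1093514 = (1030522516/321 + √174/7668) - 1093514 = 679504522/321 + √174/7668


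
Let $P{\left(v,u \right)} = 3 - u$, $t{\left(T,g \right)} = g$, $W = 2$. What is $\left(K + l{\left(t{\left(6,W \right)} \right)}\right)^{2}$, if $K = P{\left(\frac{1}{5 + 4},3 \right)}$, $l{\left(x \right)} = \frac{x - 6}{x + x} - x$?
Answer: $9$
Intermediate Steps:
$l{\left(x \right)} = - x + \frac{-6 + x}{2 x}$ ($l{\left(x \right)} = \frac{-6 + x}{2 x} - x = - x + \frac{-6 + x}{2 x}$)
$K = 0$ ($K = 3 - 3 = 0$)
$\left(K + l{\left(t{\left(6,W \right)} \right)}\right)^{2} = \left(0 - \left(\frac{3}{2} + \frac{3}{2}\right)\right)^{2} = \left(0 - 3\right)^{2} = \left(-3\right)^{2} = 9$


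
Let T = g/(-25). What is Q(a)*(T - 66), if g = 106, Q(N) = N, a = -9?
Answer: 15804/25 ≈ 632.16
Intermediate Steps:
T = -106/25 (T = 106/(-25) = 106*(-1/25) = -106/25 ≈ -4.2400)
Q(a)*(T - 66) = -9*(-106/25 - 66) = -9*(-1756/25) = 15804/25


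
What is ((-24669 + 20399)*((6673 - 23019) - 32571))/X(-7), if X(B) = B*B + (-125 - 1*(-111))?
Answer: 5967874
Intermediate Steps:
X(B) = -14 + B**2 (X(B) = B**2 + (-125 + 111) = B**2 - 14 = -14 + B**2)
((-24669 + 20399)*((6673 - 23019) - 32571))/X(-7) = ((-24669 + 20399)*((6673 - 23019) - 32571))/(-14 + (-7)**2) = (-4270*(-16346 - 32571))/(-14 + 49) = -4270*(-48917)/35 = 208875590*(1/35) = 5967874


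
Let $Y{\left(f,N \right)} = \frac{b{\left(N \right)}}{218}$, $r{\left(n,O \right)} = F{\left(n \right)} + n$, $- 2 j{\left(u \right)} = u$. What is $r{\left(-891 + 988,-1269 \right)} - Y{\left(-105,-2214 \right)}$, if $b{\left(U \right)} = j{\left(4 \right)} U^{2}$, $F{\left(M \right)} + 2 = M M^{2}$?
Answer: $\frac{104393508}{109} \approx 9.5774 \cdot 10^{5}$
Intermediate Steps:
$F{\left(M \right)} = -2 + M^{3}$ ($F{\left(M \right)} = -2 + M M^{2} = -2 + M^{3}$)
$j{\left(u \right)} = - \frac{u}{2}$
$b{\left(U \right)} = - 2 U^{2}$ ($b{\left(U \right)} = \left(- \frac{1}{2}\right) 4 U^{2} = - 2 U^{2}$)
$r{\left(n,O \right)} = -2 + n + n^{3}$ ($r{\left(n,O \right)} = \left(-2 + n^{3}\right) + n = -2 + n + n^{3}$)
$Y{\left(f,N \right)} = - \frac{N^{2}}{109}$ ($Y{\left(f,N \right)} = \frac{\left(-2\right) N^{2}}{218} = - 2 N^{2} \cdot \frac{1}{218} = - \frac{N^{2}}{109}$)
$r{\left(-891 + 988,-1269 \right)} - Y{\left(-105,-2214 \right)} = \left(-2 + \left(-891 + 988\right) + \left(-891 + 988\right)^{3}\right) - - \frac{\left(-2214\right)^{2}}{109} = \left(-2 + 97 + 97^{3}\right) - \left(- \frac{1}{109}\right) 4901796 = \left(-2 + 97 + 912673\right) - - \frac{4901796}{109} = 912768 + \frac{4901796}{109} = \frac{104393508}{109}$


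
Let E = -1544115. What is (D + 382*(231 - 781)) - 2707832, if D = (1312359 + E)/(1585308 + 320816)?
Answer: -1390485111831/476531 ≈ -2.9179e+6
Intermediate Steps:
D = -57939/476531 (D = (1312359 - 1544115)/(1585308 + 320816) = -231756/1906124 = -231756*1/1906124 = -57939/476531 ≈ -0.12158)
(D + 382*(231 - 781)) - 2707832 = (-57939/476531 + 382*(231 - 781)) - 2707832 = (-57939/476531 + 382*(-550)) - 2707832 = (-57939/476531 - 210100) - 2707832 = -100119221039/476531 - 2707832 = -1390485111831/476531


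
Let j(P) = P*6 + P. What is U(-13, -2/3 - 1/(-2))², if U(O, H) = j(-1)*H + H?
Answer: 1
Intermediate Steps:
j(P) = 7*P (j(P) = 6*P + P = 7*P)
U(O, H) = -6*H (U(O, H) = (7*(-1))*H + H = -7*H + H = -6*H)
U(-13, -2/3 - 1/(-2))² = (-6*(-2/3 - 1/(-2)))² = (-6*(-2*⅓ - 1*(-½)))² = (-6*(-⅔ + ½))² = (-6*(-⅙))² = 1² = 1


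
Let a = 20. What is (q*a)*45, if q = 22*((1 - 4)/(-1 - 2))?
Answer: 19800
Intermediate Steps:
q = 22 (q = 22*(-3/(-3)) = 22*(-3*(-1/3)) = 22*1 = 22)
(q*a)*45 = (22*20)*45 = 440*45 = 19800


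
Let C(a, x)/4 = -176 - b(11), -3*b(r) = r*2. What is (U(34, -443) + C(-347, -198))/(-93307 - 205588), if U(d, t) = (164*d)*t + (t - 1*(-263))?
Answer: 7413068/896685 ≈ 8.2672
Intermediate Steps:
b(r) = -2*r/3 (b(r) = -r*2/3 = -2*r/3)
C(a, x) = -2024/3 (C(a, x) = 4*(-176 - (-2)*11/3) = 4*(-176 - 1*(-22/3)) = 4*(-176 + 22/3) = 4*(-506/3) = -2024/3)
U(d, t) = 263 + t + 164*d*t (U(d, t) = 164*d*t + (t + 263) = 164*d*t + (263 + t) = 263 + t + 164*d*t)
(U(34, -443) + C(-347, -198))/(-93307 - 205588) = ((263 - 443 + 164*34*(-443)) - 2024/3)/(-93307 - 205588) = ((263 - 443 - 2470168) - 2024/3)/(-298895) = (-2470348 - 2024/3)*(-1/298895) = -7413068/3*(-1/298895) = 7413068/896685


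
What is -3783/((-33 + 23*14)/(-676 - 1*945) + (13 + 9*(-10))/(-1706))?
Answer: 3487202186/122739 ≈ 28412.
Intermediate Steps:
-3783/((-33 + 23*14)/(-676 - 1*945) + (13 + 9*(-10))/(-1706)) = -3783/((-33 + 322)/(-676 - 945) + (13 - 90)*(-1/1706)) = -3783/(289/(-1621) - 77*(-1/1706)) = -3783/(289*(-1/1621) + 77/1706) = -3783/(-289/1621 + 77/1706) = -3783/(-368217/2765426) = -3783*(-2765426/368217) = 3487202186/122739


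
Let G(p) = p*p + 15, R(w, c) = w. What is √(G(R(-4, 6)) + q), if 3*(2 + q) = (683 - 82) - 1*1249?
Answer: I*√187 ≈ 13.675*I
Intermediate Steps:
G(p) = 15 + p² (G(p) = p² + 15 = 15 + p²)
q = -218 (q = -2 + ((683 - 82) - 1*1249)/3 = -2 + (601 - 1249)/3 = -2 + (⅓)*(-648) = -2 - 216 = -218)
√(G(R(-4, 6)) + q) = √((15 + (-4)²) - 218) = √((15 + 16) - 218) = √(31 - 218) = √(-187) = I*√187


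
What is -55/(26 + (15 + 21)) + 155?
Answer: 9555/62 ≈ 154.11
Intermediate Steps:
-55/(26 + (15 + 21)) + 155 = -55/(26 + 36) + 155 = -55/62 + 155 = 9555/62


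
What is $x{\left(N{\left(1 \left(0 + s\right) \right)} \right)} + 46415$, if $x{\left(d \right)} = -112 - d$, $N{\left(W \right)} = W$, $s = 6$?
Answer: $46297$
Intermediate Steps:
$x{\left(N{\left(1 \left(0 + s\right) \right)} \right)} + 46415 = \left(-112 - 1 \left(0 + 6\right)\right) + 46415 = \left(-112 - 1 \cdot 6\right) + 46415 = \left(-112 - 6\right) + 46415 = -118 + 46415 = 46297$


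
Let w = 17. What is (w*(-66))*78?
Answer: -87516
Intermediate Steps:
(w*(-66))*78 = (17*(-66))*78 = -1122*78 = -87516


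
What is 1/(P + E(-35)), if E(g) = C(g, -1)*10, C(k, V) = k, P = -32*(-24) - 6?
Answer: 1/412 ≈ 0.0024272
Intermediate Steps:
P = 762 (P = 768 - 6 = 762)
E(g) = 10*g (E(g) = g*10 = 10*g)
1/(P + E(-35)) = 1/(762 + 10*(-35)) = 1/(762 - 350) = 1/412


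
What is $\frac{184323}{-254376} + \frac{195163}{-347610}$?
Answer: $- \frac{6317627851}{4912424520} \approx -1.2861$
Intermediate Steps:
$\frac{184323}{-254376} + \frac{195163}{-347610} = 184323 \left(- \frac{1}{254376}\right) + 195163 \left(- \frac{1}{347610}\right) = - \frac{61441}{84792} - \frac{195163}{347610} = - \frac{6317627851}{4912424520}$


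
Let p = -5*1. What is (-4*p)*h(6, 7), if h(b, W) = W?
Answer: 140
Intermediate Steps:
p = -5
(-4*p)*h(6, 7) = -4*(-5)*7 = 20*7 = 140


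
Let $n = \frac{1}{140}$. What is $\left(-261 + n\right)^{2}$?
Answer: $\frac{1335098521}{19600} \approx 68117.0$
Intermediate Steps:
$n = \frac{1}{140} \approx 0.0071429$
$\left(-261 + n\right)^{2} = \left(-261 + \frac{1}{140}\right)^{2} = \left(- \frac{36539}{140}\right)^{2} = \frac{1335098521}{19600}$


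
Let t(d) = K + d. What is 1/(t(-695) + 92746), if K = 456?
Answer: 1/92507 ≈ 1.0810e-5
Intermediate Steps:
t(d) = 456 + d
1/(t(-695) + 92746) = 1/((456 - 695) + 92746) = 1/(-239 + 92746) = 1/92507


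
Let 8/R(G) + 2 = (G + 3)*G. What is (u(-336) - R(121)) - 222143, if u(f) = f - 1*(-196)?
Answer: -1667344787/7501 ≈ -2.2228e+5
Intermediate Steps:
u(f) = 196 + f (u(f) = f + 196 = 196 + f)
R(G) = 8/(-2 + G*(3 + G)) (R(G) = 8/(-2 + (G + 3)*G) = 8/(-2 + (3 + G)*G) = 8/(-2 + G*(3 + G)))
(u(-336) - R(121)) - 222143 = ((196 - 336) - 8/(-2 + 121**2 + 3*121)) - 222143 = (-140 - 8/(-2 + 14641 + 363)) - 222143 = (-140 - 8/15002) - 222143 = (-140 - 1*4/7501) - 222143 = (-140 - 4/7501) - 222143 = -1050144/7501 - 222143 = -1667344787/7501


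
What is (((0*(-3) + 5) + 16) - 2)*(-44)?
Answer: -836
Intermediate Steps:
(((0*(-3) + 5) + 16) - 2)*(-44) = (((0 + 5) + 16) - 2)*(-44) = ((5 + 16) - 2)*(-44) = (21 - 2)*(-44) = 19*(-44) = -836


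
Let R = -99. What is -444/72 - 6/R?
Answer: -403/66 ≈ -6.1061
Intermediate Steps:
-444/72 - 6/R = -444/72 - 6/(-99) = -444*1/72 - 6*(-1/99) = -37/6 + 2/33 = -403/66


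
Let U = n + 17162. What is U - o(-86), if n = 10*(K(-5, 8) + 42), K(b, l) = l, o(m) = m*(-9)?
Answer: 16888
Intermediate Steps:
o(m) = -9*m
n = 500 (n = 10*(8 + 42) = 10*50 = 500)
U = 17662 (U = 500 + 17162 = 17662)
U - o(-86) = 17662 - (-9)*(-86) = 17662 - 1*774 = 17662 - 774 = 16888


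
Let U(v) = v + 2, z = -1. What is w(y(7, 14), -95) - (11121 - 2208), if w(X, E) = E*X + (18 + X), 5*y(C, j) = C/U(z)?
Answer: -45133/5 ≈ -9026.6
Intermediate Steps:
U(v) = 2 + v
y(C, j) = C/5 (y(C, j) = (C/(2 - 1))/5 = (C/1)/5 = (C*1)/5 = C/5)
w(X, E) = 18 + X + E*X
w(y(7, 14), -95) - (11121 - 2208) = (18 + (⅕)*7 - 19*7) - (11121 - 2208) = (18 + 7/5 - 95*7/5) - 1*8913 = (18 + 7/5 - 133) - 8913 = -568/5 - 8913 = -45133/5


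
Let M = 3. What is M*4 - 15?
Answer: -3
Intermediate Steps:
M*4 - 15 = 3*4 - 15 = 12 - 15 = -3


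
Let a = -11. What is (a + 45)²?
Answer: 1156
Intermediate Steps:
(a + 45)² = (-11 + 45)² = 34² = 1156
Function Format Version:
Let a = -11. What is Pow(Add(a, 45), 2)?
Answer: 1156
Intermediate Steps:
Pow(Add(a, 45), 2) = Pow(Add(-11, 45), 2) = Pow(34, 2) = 1156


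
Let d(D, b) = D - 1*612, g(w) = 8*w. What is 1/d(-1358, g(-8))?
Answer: -1/1970 ≈ -0.00050761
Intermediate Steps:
d(D, b) = -612 + D (d(D, b) = D - 612 = -612 + D)
1/d(-1358, g(-8)) = 1/(-612 - 1358) = 1/(-1970) = -1/1970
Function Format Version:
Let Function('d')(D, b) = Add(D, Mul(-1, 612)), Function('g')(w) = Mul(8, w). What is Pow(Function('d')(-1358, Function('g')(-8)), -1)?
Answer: Rational(-1, 1970) ≈ -0.00050761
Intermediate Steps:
Function('d')(D, b) = Add(-612, D) (Function('d')(D, b) = Add(D, -612) = Add(-612, D))
Pow(Function('d')(-1358, Function('g')(-8)), -1) = Pow(Add(-612, -1358), -1) = Pow(-1970, -1) = Rational(-1, 1970)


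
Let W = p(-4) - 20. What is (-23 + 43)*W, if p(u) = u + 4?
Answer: -400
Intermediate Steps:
p(u) = 4 + u
W = -20 (W = (4 - 4) - 20 = 0 - 20 = -20)
(-23 + 43)*W = (-23 + 43)*(-20) = 20*(-20) = -400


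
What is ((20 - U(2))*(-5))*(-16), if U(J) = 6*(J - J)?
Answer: 1600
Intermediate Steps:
U(J) = 0 (U(J) = 6*0 = 0)
((20 - U(2))*(-5))*(-16) = ((20 - 1*0)*(-5))*(-16) = ((20 + 0)*(-5))*(-16) = (20*(-5))*(-16) = -100*(-16) = 1600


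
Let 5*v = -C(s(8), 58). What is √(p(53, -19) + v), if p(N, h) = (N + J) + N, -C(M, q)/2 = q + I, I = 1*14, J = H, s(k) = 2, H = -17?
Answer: √2945/5 ≈ 10.854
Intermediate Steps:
J = -17
I = 14
C(M, q) = -28 - 2*q (C(M, q) = -2*(q + 14) = -2*(14 + q) = -28 - 2*q)
p(N, h) = -17 + 2*N (p(N, h) = (N - 17) + N = (-17 + N) + N = -17 + 2*N)
v = 144/5 (v = (-(-28 - 2*58))/5 = (-(-28 - 116))/5 = (-1*(-144))/5 = (⅕)*144 = 144/5 ≈ 28.800)
√(p(53, -19) + v) = √((-17 + 2*53) + 144/5) = √((-17 + 106) + 144/5) = √(89 + 144/5) = √(589/5) = √2945/5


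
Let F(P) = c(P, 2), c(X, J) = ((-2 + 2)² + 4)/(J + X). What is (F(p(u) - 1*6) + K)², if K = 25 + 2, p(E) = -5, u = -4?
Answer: 57121/81 ≈ 705.20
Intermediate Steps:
c(X, J) = 4/(J + X) (c(X, J) = (0² + 4)/(J + X) = (0 + 4)/(J + X) = 4/(J + X))
F(P) = 4/(2 + P)
K = 27
(F(p(u) - 1*6) + K)² = (4/(2 + (-5 - 1*6)) + 27)² = (4/(2 + (-5 - 6)) + 27)² = (4/(2 - 11) + 27)² = (4/(-9) + 27)² = (4*(-⅑) + 27)² = (-4/9 + 27)² = (239/9)² = 57121/81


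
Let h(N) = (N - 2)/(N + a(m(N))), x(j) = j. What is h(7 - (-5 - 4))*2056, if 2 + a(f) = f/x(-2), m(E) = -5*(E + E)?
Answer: 14392/47 ≈ 306.21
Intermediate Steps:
m(E) = -10*E
a(f) = -2 - f/2 (a(f) = -2 + f/(-2) = -2 + f*(-1/2) = -2 - f/2)
h(N) = (-2 + N)/(-2 + 6*N) (h(N) = (N - 2)/(N + (-2 - (-5)*N)) = (-2 + N)/(N + (-2 + 5*N)) = (-2 + N)/(-2 + 6*N))
h(7 - (-5 - 4))*2056 = ((-2 + (7 - (-5 - 4)))/(2*(-1 + 3*(7 - (-5 - 4)))))*2056 = ((-2 + (7 - 1*(-9)))/(2*(-1 + 3*(7 - 1*(-9)))))*2056 = ((-2 + (7 + 9))/(2*(-1 + 3*(7 + 9))))*2056 = ((-2 + 16)/(2*(-1 + 3*16)))*2056 = ((1/2)*14/(-1 + 48))*2056 = ((1/2)*14/47)*2056 = ((1/2)*(1/47)*14)*2056 = (7/47)*2056 = 14392/47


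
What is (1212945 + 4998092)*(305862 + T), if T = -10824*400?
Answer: -24991585596306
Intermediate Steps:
T = -4329600
(1212945 + 4998092)*(305862 + T) = (1212945 + 4998092)*(305862 - 4329600) = 6211037*(-4023738) = -24991585596306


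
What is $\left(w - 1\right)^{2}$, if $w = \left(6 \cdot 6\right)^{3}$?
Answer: $2176689025$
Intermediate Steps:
$w = 46656$ ($w = 36^{3} = 46656$)
$\left(w - 1\right)^{2} = \left(46656 - 1\right)^{2} = 46655^{2} = 2176689025$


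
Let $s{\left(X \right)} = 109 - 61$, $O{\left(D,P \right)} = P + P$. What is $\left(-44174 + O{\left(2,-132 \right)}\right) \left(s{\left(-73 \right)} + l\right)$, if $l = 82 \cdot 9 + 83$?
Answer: $-38616622$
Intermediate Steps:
$O{\left(D,P \right)} = 2 P$
$l = 821$ ($l = 738 + 83 = 821$)
$s{\left(X \right)} = 48$
$\left(-44174 + O{\left(2,-132 \right)}\right) \left(s{\left(-73 \right)} + l\right) = \left(-44174 + 2 \left(-132\right)\right) \left(48 + 821\right) = \left(-44174 - 264\right) 869 = \left(-44438\right) 869 = -38616622$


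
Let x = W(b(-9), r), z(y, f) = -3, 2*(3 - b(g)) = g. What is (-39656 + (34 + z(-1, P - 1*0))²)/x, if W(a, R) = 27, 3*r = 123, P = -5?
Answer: -38695/27 ≈ -1433.1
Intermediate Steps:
r = 41 (r = (⅓)*123 = 41)
b(g) = 3 - g/2
x = 27
(-39656 + (34 + z(-1, P - 1*0))²)/x = (-39656 + (34 - 3)²)/27 = (-39656 + 31²)*(1/27) = (-39656 + 961)*(1/27) = -38695*1/27 = -38695/27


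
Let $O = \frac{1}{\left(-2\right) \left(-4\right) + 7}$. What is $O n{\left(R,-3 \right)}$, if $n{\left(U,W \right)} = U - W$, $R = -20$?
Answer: $- \frac{17}{15} \approx -1.1333$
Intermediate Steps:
$O = \frac{1}{15}$ ($O = \frac{1}{8 + 7} = \frac{1}{15} \approx 0.066667$)
$O n{\left(R,-3 \right)} = \frac{-20 - -3}{15} = \frac{-20 + 3}{15} = \frac{1}{15} \left(-17\right) = - \frac{17}{15}$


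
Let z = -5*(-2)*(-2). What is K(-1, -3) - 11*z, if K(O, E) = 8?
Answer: 228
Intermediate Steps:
z = -20 (z = 10*(-2) = -20)
K(-1, -3) - 11*z = 8 - 11*(-20) = 8 + 220 = 228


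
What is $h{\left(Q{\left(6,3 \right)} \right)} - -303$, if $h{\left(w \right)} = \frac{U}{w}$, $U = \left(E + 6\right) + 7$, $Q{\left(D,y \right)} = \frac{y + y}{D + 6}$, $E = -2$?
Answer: $325$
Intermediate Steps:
$Q{\left(D,y \right)} = \frac{2 y}{6 + D}$
$U = 11$ ($U = \left(-2 + 6\right) + 7 = 4 + 7 = 11$)
$h{\left(w \right)} = \frac{11}{w}$
$h{\left(Q{\left(6,3 \right)} \right)} - -303 = \frac{11}{2 \cdot 3 \frac{1}{6 + 6}} - -303 = \frac{11}{2 \cdot 3 \cdot \frac{1}{12}} + 303 = 11 \frac{1}{\frac{1}{2}} + 303 = 11 \cdot 2 + 303 = 22 + 303 = 325$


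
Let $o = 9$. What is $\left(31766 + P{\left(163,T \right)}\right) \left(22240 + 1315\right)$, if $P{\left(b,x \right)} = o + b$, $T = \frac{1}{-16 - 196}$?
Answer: $752299590$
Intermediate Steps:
$T = - \frac{1}{212}$ ($T = \frac{1}{-212} = - \frac{1}{212} \approx -0.004717$)
$P{\left(b,x \right)} = 9 + b$
$\left(31766 + P{\left(163,T \right)}\right) \left(22240 + 1315\right) = \left(31766 + \left(9 + 163\right)\right) \left(22240 + 1315\right) = \left(31766 + 172\right) 23555 = 31938 \cdot 23555 = 752299590$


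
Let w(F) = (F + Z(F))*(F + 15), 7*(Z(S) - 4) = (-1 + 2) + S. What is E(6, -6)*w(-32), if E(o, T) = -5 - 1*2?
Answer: -3859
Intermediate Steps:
E(o, T) = -7 (E(o, T) = -5 - 2 = -7)
Z(S) = 29/7 + S/7 (Z(S) = 4 + ((-1 + 2) + S)/7 = 4 + (1 + S)/7 = 4 + (1/7 + S/7) = 29/7 + S/7)
w(F) = (15 + F)*(29/7 + 8*F/7) (w(F) = (F + (29/7 + F/7))*(F + 15) = (29/7 + 8*F/7)*(15 + F) = (15 + F)*(29/7 + 8*F/7))
E(6, -6)*w(-32) = -7*(435/7 + (8/7)*(-32)**2 + (149/7)*(-32)) = -7*(435/7 + (8/7)*1024 - 4768/7) = -7*(435/7 + 8192/7 - 4768/7) = -7*3859/7 = -3859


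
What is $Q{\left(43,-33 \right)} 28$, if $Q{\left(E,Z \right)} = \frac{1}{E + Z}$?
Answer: $\frac{14}{5} \approx 2.8$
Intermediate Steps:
$Q{\left(43,-33 \right)} 28 = \frac{1}{43 - 33} \cdot 28 = \frac{1}{10} \cdot 28 = \frac{14}{5}$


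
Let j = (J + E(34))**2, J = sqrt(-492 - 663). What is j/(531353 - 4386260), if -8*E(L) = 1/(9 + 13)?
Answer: 35777279/119409599232 + I*sqrt(1155)/339231816 ≈ 0.00029962 + 1.0018e-7*I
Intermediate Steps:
J = I*sqrt(1155) (J = sqrt(-1155) = I*sqrt(1155) ≈ 33.985*I)
E(L) = -1/176 (E(L) = -1/(8*(9 + 13)) = -1/8/22 = -1/8*1/22 = -1/176)
j = (-1/176 + I*sqrt(1155))**2 (j = (I*sqrt(1155) - 1/176)**2 = (-1/176 + I*sqrt(1155))**2 ≈ -1155.0 - 0.386*I)
j/(531353 - 4386260) = ((1 - 176*I*sqrt(1155))**2/30976)/(531353 - 4386260) = ((1 - 176*I*sqrt(1155))**2/30976)/(-3854907) = ((1 - 176*I*sqrt(1155))**2/30976)*(-1/3854907) = -(1 - 176*I*sqrt(1155))**2/119409599232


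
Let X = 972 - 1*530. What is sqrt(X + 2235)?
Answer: sqrt(2677) ≈ 51.740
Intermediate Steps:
X = 442 (X = 972 - 530 = 442)
sqrt(X + 2235) = sqrt(442 + 2235) = sqrt(2677)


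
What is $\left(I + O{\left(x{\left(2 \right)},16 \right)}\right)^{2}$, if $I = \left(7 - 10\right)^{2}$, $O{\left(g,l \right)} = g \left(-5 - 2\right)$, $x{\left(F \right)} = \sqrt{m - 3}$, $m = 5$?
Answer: $179 - 126 \sqrt{2} \approx 0.80909$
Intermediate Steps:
$x{\left(F \right)} = \sqrt{2}$ ($x{\left(F \right)} = \sqrt{5 - 3} = \sqrt{2}$)
$O{\left(g,l \right)} = - 7 g$ ($O{\left(g,l \right)} = g \left(-7\right) = - 7 g$)
$I = 9$ ($I = \left(-3\right)^{2} = 9$)
$\left(I + O{\left(x{\left(2 \right)},16 \right)}\right)^{2} = \left(9 - 7 \sqrt{2}\right)^{2}$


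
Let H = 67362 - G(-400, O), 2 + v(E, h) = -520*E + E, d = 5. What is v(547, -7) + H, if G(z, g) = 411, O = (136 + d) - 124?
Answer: -216944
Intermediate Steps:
O = 17 (O = (136 + 5) - 124 = 141 - 124 = 17)
v(E, h) = -2 - 519*E (v(E, h) = -2 + (-520*E + E) = -2 - 519*E)
H = 66951 (H = 67362 - 1*411 = 67362 - 411 = 66951)
v(547, -7) + H = (-2 - 519*547) + 66951 = (-2 - 283893) + 66951 = -283895 + 66951 = -216944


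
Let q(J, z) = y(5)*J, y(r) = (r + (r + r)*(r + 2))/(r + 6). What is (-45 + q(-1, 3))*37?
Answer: -21090/11 ≈ -1917.3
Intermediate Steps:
y(r) = (r + 2*r*(2 + r))/(6 + r) (y(r) = (r + (2*r)*(2 + r))/(6 + r) = (r + 2*r*(2 + r))/(6 + r))
q(J, z) = 75*J/11 (q(J, z) = (5*(5 + 2*5)/(6 + 5))*J = (5*(5 + 10)/11)*J = (5*(1/11)*15)*J = 75*J/11)
(-45 + q(-1, 3))*37 = (-45 + (75/11)*(-1))*37 = (-45 - 75/11)*37 = -570/11*37 = -21090/11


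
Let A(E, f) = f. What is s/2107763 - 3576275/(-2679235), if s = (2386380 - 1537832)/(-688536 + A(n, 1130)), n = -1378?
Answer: 518162299461114117/388191393981146483 ≈ 1.3348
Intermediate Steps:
s = -424274/343703 (s = (2386380 - 1537832)/(-688536 + 1130) = 848548/(-687406) = 848548*(-1/687406) = -424274/343703 ≈ -1.2344)
s/2107763 - 3576275/(-2679235) = -424274/343703/2107763 - 3576275/(-2679235) = -424274/343703*1/2107763 - 3576275*(-1/2679235) = -424274/724444466389 + 715255/535847 = 518162299461114117/388191393981146483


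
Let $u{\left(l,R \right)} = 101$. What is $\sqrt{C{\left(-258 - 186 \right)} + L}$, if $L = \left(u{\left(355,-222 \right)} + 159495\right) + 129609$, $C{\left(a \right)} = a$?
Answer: $\sqrt{288761} \approx 537.37$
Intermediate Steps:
$L = 289205$ ($L = \left(101 + 159495\right) + 129609 = 159596 + 129609 = 289205$)
$\sqrt{C{\left(-258 - 186 \right)} + L} = \sqrt{\left(-258 - 186\right) + 289205} = \sqrt{-444 + 289205} = \sqrt{288761}$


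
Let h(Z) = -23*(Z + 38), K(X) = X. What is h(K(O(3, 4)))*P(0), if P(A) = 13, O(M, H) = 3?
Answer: -12259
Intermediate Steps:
h(Z) = -874 - 23*Z (h(Z) = -23*(38 + Z) = -874 - 23*Z)
h(K(O(3, 4)))*P(0) = (-874 - 23*3)*13 = (-874 - 69)*13 = -943*13 = -12259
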